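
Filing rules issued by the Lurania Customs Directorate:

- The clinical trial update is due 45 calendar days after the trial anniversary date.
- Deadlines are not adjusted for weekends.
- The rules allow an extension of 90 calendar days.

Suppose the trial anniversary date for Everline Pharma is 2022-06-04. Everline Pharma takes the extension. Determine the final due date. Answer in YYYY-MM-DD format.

Adding 45 calendar days to 2022-06-04 gives 2022-07-19.
No adjustment is made for weekends or holidays, so 2022-07-19 stands.
Add the 90 calendar-day extension to 2022-07-19: 2022-10-17.
No adjustment is made for weekends or holidays, so 2022-10-17 stands.
Deadline: 2022-10-17.

2022-10-17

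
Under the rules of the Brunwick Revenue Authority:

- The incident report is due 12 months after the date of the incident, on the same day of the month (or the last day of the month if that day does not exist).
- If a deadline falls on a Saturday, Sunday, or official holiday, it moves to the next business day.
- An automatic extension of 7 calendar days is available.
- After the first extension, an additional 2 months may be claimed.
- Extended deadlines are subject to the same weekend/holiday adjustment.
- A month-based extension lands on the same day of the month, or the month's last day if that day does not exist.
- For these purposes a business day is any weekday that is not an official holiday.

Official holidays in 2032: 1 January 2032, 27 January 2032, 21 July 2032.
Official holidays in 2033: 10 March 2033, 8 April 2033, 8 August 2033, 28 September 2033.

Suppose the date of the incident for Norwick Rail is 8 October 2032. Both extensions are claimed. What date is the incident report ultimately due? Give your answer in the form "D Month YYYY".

19 December 2033

Moving 12 months forward from 8 October 2032 on the corresponding day gives 8 October 2033.
8 October 2033 falls on a Saturday. Rolling to the next business day gives 10 October 2033, a Monday.
The 7-calendar-day extension moves the deadline from 10 October 2033 to 17 October 2033.
17 October 2033 falls on a Monday, which is a business day, so no adjustment is needed.
Applying the 2 months extension: 2 months after 17 October 2033 is 17 December 2033.
17 December 2033 is a Saturday, so it moves to the next business day, 19 December 2033 (Monday).
So the filing is due 19 December 2033.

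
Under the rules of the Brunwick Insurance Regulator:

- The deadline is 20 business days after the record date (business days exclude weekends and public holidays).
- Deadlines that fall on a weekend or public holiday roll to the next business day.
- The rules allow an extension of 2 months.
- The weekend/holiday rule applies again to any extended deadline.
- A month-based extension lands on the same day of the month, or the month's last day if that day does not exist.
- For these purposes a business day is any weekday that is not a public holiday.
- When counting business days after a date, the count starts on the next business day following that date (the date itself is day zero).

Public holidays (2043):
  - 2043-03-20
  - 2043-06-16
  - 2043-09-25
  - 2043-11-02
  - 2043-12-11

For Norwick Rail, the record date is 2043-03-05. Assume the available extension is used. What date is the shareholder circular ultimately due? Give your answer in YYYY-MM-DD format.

Counting 20 business days after 2043-03-05 (skipping weekends and listed holidays) reaches 2043-04-03.
2043-04-03 is a Friday and not a listed holiday, so it stands.
Add 2 months to 2043-04-03: 2043-06-03.
Since 2043-06-03 is a Wednesday and not a holiday, the date is unchanged.
Deadline: 2043-06-03.

2043-06-03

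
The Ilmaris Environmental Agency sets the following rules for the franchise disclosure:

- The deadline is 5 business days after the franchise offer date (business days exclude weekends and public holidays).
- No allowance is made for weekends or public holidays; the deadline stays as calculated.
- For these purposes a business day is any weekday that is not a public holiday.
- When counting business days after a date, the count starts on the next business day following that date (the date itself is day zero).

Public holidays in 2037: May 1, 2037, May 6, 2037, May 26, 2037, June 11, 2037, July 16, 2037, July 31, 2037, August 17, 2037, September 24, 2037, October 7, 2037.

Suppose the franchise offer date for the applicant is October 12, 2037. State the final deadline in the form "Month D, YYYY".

5 business days after October 12, 2037, excluding weekends and holidays, is October 19, 2037.
October 19, 2037 is a Monday; no weekend or holiday adjustment applies.
The final due date is October 19, 2037.

October 19, 2037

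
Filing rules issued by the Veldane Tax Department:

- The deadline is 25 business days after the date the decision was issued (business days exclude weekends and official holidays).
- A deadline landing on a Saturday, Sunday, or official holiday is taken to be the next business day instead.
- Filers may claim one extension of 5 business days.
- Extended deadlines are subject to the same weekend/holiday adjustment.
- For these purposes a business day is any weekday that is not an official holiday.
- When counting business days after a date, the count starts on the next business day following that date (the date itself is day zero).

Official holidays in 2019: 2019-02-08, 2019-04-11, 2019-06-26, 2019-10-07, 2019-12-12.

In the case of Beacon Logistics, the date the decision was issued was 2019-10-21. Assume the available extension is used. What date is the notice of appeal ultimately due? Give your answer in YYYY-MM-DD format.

Starting the day after 2019-10-21 and counting 25 business days lands on 2019-11-25.
2019-11-25 (Monday) is already a business day.
Counting 5 further business days from 2019-11-25 reaches 2019-12-02.
2019-12-02 is a Monday and not a listed holiday, so it stands.
Final deadline: 2019-12-02.

2019-12-02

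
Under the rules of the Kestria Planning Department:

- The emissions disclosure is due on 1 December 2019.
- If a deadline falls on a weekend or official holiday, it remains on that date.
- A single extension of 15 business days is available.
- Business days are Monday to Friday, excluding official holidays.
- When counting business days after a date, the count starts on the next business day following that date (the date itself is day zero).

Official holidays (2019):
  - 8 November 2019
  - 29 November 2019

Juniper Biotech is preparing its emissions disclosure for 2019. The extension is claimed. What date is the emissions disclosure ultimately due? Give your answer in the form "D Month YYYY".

Start from the fixed due date, 1 December 2019.
No adjustment is made for weekends or holidays, so 1 December 2019 stands.
Applying the 15-business-day extension: 15 business days after 1 December 2019 is 20 December 2019.
20 December 2019 is a Friday; no weekend or holiday adjustment applies.
So the filing is due 20 December 2019.

20 December 2019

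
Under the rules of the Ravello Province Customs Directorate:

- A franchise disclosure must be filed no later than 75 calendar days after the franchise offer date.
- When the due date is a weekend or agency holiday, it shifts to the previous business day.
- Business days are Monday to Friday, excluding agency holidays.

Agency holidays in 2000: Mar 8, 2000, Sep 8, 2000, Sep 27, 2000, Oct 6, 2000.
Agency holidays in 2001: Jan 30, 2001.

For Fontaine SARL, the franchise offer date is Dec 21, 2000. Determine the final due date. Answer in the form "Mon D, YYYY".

Trigger date Dec 21, 2000 + 75 calendar days = Mar 6, 2001.
Mar 6, 2001 is a Tuesday and not a listed holiday, so it stands.
The final due date is Mar 6, 2001.

Mar 6, 2001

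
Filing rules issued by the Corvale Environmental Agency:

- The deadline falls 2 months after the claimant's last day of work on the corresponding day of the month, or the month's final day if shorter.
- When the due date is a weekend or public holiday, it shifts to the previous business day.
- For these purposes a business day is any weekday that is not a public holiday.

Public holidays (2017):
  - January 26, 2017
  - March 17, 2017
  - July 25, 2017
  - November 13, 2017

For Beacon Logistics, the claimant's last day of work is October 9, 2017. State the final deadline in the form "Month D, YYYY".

2 months from October 9, 2017 is December 9, 2017.
December 9, 2017 is a Saturday, so it moves to the preceding business day, December 8, 2017 (Friday).
Final deadline: December 8, 2017.

December 8, 2017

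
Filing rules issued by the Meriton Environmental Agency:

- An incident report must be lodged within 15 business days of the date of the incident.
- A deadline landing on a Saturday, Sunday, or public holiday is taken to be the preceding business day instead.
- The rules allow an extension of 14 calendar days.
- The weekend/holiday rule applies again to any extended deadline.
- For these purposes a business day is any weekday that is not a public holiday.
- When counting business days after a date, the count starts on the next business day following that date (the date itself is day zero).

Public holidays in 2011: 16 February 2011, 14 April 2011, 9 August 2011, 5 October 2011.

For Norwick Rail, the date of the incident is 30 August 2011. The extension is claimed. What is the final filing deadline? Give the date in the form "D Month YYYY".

Starting the day after 30 August 2011 and counting 15 business days lands on 20 September 2011.
Since 20 September 2011 is a Tuesday and not a holiday, the date is unchanged.
The 14-calendar-day extension moves the deadline from 20 September 2011 to 4 October 2011.
4 October 2011 is a Tuesday and not a listed holiday, so it stands.
So the filing is due 4 October 2011.

4 October 2011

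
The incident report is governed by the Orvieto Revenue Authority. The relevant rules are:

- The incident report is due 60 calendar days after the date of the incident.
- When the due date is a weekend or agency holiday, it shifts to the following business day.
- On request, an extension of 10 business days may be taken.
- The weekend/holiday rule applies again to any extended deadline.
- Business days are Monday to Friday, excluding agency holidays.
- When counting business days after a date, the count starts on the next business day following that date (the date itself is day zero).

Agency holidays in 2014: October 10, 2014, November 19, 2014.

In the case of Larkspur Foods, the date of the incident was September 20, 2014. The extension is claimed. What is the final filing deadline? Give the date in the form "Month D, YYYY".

December 4, 2014

Trigger date September 20, 2014 + 60 calendar days = November 19, 2014.
November 19, 2014 is a listed holiday, so it moves to the next business day, November 20, 2014 (Thursday).
Applying the 10-business-day extension: 10 business days after November 20, 2014 is December 4, 2014.
December 4, 2014 is a Thursday and not a listed holiday, so it stands.
Deadline: December 4, 2014.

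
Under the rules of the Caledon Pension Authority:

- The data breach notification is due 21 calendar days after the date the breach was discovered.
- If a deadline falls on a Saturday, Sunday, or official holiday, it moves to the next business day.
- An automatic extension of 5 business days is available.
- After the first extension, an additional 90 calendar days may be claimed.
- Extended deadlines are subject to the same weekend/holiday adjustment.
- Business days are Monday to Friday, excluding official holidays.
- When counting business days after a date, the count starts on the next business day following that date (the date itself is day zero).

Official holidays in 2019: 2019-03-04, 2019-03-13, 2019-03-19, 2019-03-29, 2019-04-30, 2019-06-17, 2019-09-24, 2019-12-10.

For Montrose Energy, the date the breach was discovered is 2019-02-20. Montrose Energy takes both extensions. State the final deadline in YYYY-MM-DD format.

2019-06-20

Adding 21 calendar days to 2019-02-20 gives 2019-03-13.
Because 2019-03-13 is a listed holiday, the deadline becomes 2019-03-14 (Thursday).
Counting 5 further business days from 2019-03-14 reaches 2019-03-22.
2019-03-22 is a Friday and not a listed holiday, so it stands.
Add the 90 calendar-day extension to 2019-03-22: 2019-06-20.
Since 2019-06-20 is a Thursday and not a holiday, the date is unchanged.
So the filing is due 2019-06-20.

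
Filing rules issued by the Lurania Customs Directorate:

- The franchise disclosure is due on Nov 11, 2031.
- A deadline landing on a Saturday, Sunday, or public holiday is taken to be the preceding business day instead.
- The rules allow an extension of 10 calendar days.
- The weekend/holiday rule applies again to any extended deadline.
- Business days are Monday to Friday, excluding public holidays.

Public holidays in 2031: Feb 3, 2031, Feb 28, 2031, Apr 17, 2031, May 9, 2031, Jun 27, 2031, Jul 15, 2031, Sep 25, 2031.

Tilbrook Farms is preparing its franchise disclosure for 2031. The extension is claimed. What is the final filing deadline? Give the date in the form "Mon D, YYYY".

Nov 21, 2031

The statutory due date is Nov 11, 2031.
Nov 11, 2031 is a Tuesday and not a listed holiday, so it stands.
Add the 10 calendar-day extension to Nov 11, 2031: Nov 21, 2031.
Nov 21, 2031 (Friday) is already a business day.
So the filing is due Nov 21, 2031.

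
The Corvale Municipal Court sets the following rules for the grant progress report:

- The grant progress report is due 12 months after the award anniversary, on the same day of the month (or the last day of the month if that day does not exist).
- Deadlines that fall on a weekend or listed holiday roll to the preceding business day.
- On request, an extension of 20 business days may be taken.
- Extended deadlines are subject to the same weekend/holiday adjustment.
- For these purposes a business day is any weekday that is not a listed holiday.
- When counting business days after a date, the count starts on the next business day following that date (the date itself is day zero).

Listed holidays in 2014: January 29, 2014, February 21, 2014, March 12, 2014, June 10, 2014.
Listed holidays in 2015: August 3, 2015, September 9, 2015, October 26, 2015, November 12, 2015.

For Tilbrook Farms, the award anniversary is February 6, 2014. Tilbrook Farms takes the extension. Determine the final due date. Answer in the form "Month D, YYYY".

Moving 12 months forward from February 6, 2014 on the corresponding day gives February 6, 2015.
February 6, 2015 is a Friday and not a listed holiday, so it stands.
The 20-business-day extension runs from February 6, 2015 to March 6, 2015.
March 6, 2015 is a Friday and not a listed holiday, so it stands.
The final due date is March 6, 2015.

March 6, 2015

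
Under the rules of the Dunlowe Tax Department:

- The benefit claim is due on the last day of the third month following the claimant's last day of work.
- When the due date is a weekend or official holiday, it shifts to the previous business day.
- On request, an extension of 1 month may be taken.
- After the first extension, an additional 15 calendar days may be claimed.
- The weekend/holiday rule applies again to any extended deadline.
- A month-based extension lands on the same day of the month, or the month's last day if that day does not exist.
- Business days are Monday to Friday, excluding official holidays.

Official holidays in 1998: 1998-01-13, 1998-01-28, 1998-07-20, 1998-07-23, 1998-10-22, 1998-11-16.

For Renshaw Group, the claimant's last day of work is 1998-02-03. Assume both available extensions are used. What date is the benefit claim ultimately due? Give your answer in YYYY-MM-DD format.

1998-07-14

3 months after 1998-02-03 falls in May 1998; the last day of that month is 1998-05-31.
Because 1998-05-31 is a Sunday, the deadline becomes 1998-05-29 (Friday).
Add 1 month to 1998-05-29: 1998-06-29.
1998-06-29 falls on a Monday, which is a business day, so no adjustment is needed.
Applying the 15-calendar-day extension: 1998-06-29 + 15 days = 1998-07-14.
1998-07-14 (Tuesday) is already a business day.
Final deadline: 1998-07-14.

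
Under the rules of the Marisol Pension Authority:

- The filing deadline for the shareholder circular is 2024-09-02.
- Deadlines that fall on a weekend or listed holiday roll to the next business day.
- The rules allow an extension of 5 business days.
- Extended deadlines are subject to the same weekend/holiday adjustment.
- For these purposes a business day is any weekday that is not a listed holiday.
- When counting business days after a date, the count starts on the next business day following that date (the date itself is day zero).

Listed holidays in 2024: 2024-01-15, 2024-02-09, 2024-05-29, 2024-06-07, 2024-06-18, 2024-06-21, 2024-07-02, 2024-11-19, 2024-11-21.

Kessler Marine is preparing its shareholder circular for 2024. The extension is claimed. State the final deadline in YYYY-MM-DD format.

2024-09-09

The stated deadline is 2024-09-02.
Since 2024-09-02 is a Monday and not a holiday, the date is unchanged.
The 5-business-day extension runs from 2024-09-02 to 2024-09-09.
Since 2024-09-09 is a Monday and not a holiday, the date is unchanged.
So the filing is due 2024-09-09.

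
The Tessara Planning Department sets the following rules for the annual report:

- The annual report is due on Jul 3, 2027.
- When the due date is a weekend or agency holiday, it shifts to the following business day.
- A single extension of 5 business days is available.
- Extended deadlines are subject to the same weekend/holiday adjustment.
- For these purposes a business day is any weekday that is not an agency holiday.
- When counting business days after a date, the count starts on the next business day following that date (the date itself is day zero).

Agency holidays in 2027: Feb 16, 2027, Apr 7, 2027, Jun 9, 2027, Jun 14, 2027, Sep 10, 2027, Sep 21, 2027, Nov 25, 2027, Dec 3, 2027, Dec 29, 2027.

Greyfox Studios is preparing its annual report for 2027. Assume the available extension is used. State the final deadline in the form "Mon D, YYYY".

The stated deadline is Jul 3, 2027.
Jul 3, 2027 is a Saturday; the next business day is Jul 5, 2027 (Monday).
Counting 5 further business days from Jul 5, 2027 reaches Jul 12, 2027.
Jul 12, 2027 is a Monday and not a listed holiday, so it stands.
The final due date is Jul 12, 2027.

Jul 12, 2027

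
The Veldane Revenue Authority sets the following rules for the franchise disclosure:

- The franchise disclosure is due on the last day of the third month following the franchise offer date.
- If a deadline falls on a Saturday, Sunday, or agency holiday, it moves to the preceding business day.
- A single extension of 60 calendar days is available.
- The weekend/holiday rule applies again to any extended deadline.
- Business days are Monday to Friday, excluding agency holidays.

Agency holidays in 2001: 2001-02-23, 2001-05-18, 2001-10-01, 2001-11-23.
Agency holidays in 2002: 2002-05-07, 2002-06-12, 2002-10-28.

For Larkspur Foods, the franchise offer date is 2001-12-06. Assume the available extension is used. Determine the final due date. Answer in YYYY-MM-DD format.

2002-05-28

3 months after 2001-12-06 falls in March 2002; the last day of that month is 2002-03-31.
2002-03-31 is a Sunday; the preceding business day is 2002-03-29 (Friday).
Applying the 60-calendar-day extension: 2002-03-29 + 60 days = 2002-05-28.
2002-05-28 falls on a Tuesday, which is a business day, so no adjustment is needed.
Deadline: 2002-05-28.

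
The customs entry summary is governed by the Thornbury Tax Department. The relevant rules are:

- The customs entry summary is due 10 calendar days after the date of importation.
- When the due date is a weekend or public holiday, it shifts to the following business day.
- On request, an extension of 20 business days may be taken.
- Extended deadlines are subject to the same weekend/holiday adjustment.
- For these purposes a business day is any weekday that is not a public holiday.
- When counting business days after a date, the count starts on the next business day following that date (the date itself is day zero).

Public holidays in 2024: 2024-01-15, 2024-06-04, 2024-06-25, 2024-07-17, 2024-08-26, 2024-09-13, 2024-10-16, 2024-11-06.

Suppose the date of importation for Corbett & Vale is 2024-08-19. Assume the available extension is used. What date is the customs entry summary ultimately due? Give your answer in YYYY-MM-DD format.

2024-09-27

Adding 10 calendar days to 2024-08-19 gives 2024-08-29.
2024-08-29 (Thursday) is already a business day.
Counting 20 further business days from 2024-08-29 reaches 2024-09-27.
2024-09-27 is a Friday and not a listed holiday, so it stands.
Deadline: 2024-09-27.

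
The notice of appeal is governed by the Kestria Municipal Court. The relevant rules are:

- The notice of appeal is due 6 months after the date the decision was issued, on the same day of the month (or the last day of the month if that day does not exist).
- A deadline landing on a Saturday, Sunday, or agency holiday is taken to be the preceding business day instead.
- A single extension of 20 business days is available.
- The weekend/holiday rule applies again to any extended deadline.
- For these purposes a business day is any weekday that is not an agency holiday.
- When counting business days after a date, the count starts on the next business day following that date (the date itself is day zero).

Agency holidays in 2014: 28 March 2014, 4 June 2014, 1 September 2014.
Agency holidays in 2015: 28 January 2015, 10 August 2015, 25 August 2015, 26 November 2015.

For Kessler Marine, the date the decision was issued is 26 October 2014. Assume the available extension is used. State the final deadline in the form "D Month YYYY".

22 May 2015

Moving 6 months forward from 26 October 2014 on the corresponding day gives 26 April 2015.
26 April 2015 falls on a Sunday. Rolling to the preceding business day gives 24 April 2015, a Friday.
Applying the 20-business-day extension: 20 business days after 24 April 2015 is 22 May 2015.
22 May 2015 (Friday) is already a business day.
Final deadline: 22 May 2015.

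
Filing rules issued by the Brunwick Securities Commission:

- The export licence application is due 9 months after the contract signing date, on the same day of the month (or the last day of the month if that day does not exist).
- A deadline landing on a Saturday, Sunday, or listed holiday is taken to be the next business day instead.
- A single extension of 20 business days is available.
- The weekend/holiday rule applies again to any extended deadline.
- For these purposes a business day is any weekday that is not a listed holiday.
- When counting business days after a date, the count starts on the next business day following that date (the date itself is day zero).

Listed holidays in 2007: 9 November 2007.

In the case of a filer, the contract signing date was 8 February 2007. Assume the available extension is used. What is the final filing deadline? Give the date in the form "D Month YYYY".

9 months after 8 February 2007, on the same day of the month, is 8 November 2007.
Since 8 November 2007 is a Thursday and not a holiday, the date is unchanged.
Applying the 20-business-day extension: 20 business days after 8 November 2007 is 7 December 2007.
7 December 2007 is a Friday and not a listed holiday, so it stands.
The final due date is 7 December 2007.

7 December 2007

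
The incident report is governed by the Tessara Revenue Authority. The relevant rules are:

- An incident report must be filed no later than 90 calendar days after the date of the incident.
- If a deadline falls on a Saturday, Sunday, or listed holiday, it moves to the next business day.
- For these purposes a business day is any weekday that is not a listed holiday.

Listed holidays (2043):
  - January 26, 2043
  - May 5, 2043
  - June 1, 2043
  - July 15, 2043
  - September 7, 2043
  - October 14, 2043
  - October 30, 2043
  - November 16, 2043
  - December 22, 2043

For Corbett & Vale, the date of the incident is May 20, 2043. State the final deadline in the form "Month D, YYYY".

August 18, 2043

Adding 90 calendar days to May 20, 2043 gives August 18, 2043.
August 18, 2043 is a Tuesday and not a listed holiday, so it stands.
Final deadline: August 18, 2043.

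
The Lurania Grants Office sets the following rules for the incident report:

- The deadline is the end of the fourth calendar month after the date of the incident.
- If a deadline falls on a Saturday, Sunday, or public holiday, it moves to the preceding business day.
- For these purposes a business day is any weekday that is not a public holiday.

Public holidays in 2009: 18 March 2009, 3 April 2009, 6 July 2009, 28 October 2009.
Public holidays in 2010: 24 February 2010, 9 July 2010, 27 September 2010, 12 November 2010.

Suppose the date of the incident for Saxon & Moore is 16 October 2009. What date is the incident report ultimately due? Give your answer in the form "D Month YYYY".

4 months after 16 October 2009 is February 2010; that month ends on 28 February 2010.
28 February 2010 is a Sunday; the preceding business day is 26 February 2010 (Friday).
Deadline: 26 February 2010.

26 February 2010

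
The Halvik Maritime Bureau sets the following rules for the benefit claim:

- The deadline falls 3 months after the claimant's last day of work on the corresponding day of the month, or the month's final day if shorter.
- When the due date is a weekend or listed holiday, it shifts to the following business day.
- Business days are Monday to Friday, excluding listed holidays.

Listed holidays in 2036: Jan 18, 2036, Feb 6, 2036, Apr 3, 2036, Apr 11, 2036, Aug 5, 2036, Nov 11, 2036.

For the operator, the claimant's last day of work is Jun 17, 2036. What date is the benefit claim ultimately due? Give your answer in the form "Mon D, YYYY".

Moving 3 months forward from Jun 17, 2036 on the corresponding day gives Sep 17, 2036.
Since Sep 17, 2036 is a Wednesday and not a holiday, the date is unchanged.
Deadline: Sep 17, 2036.

Sep 17, 2036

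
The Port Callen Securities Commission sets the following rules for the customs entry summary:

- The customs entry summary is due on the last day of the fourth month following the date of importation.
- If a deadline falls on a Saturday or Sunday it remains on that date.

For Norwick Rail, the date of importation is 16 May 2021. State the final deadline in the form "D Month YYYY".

4 months after 16 May 2021 is September 2021; that month ends on 30 September 2021.
30 September 2021 falls on a Thursday. The rules make no weekend/holiday allowance, so it remains 30 September 2021.
Deadline: 30 September 2021.

30 September 2021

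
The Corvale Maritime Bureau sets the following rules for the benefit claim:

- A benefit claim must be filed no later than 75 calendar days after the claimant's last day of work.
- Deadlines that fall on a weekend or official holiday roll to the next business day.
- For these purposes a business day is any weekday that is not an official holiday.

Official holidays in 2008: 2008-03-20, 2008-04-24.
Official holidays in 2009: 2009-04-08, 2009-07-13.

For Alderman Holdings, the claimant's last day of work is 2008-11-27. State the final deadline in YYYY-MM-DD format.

2009-02-10

75 calendar days after 2008-11-27 is 2009-02-10.
2009-02-10 falls on a Tuesday, which is a business day, so no adjustment is needed.
Final deadline: 2009-02-10.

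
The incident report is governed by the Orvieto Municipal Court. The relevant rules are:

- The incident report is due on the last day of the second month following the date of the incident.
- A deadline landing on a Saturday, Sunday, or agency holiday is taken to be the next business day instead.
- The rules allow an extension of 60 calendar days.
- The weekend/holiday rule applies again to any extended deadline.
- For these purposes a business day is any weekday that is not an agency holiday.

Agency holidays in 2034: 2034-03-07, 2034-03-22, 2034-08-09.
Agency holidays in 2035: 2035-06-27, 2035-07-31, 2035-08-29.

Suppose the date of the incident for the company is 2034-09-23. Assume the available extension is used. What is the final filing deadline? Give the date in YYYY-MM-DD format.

2035-01-29

2 months after 2034-09-23 falls in November 2034; the last day of that month is 2034-11-30.
2034-11-30 is a Thursday and not a listed holiday, so it stands.
The 60-calendar-day extension moves the deadline from 2034-11-30 to 2035-01-29.
2035-01-29 is a Monday and not a listed holiday, so it stands.
The final due date is 2035-01-29.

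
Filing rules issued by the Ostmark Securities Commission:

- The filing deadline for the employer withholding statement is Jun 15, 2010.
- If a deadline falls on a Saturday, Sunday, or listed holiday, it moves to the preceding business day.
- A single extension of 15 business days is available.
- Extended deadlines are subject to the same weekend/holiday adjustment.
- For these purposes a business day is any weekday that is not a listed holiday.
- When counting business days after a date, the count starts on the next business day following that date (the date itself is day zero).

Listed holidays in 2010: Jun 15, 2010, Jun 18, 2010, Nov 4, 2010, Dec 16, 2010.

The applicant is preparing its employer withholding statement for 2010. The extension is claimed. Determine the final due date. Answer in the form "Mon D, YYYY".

The stated deadline is Jun 15, 2010.
Jun 15, 2010 falls on a listed holiday. Rolling to the preceding business day gives Jun 14, 2010, a Monday.
Counting 15 further business days from Jun 14, 2010 reaches Jul 7, 2010.
Jul 7, 2010 falls on a Wednesday, which is a business day, so no adjustment is needed.
The final due date is Jul 7, 2010.

Jul 7, 2010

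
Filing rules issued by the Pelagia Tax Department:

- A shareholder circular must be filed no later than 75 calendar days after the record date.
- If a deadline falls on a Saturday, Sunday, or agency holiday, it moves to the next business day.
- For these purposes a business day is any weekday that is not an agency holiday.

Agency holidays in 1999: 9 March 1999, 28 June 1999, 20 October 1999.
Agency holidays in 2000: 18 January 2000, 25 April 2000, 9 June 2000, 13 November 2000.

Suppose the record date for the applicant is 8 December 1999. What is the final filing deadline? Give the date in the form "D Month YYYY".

Adding 75 calendar days to 8 December 1999 gives 21 February 2000.
21 February 2000 is a Monday and not a listed holiday, so it stands.
Final deadline: 21 February 2000.

21 February 2000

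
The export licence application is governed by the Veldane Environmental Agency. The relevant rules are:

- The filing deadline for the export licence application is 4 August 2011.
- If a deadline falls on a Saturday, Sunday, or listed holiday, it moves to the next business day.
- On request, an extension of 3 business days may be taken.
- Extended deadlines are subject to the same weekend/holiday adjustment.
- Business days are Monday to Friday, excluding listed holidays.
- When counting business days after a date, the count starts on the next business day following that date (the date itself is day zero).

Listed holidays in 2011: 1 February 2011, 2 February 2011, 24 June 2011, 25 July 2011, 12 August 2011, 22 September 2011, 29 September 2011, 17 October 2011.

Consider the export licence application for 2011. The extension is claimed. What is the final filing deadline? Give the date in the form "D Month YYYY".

The stated deadline is 4 August 2011.
4 August 2011 falls on a Thursday, which is a business day, so no adjustment is needed.
The 3-business-day extension runs from 4 August 2011 to 9 August 2011.
9 August 2011 falls on a Tuesday, which is a business day, so no adjustment is needed.
So the filing is due 9 August 2011.

9 August 2011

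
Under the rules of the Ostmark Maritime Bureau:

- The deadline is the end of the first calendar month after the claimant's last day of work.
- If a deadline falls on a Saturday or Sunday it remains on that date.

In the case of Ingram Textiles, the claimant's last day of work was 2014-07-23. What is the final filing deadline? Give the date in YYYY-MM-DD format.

1 month after 2014-07-23 is August 2014; that month ends on 2014-08-31.
2014-08-31 falls on a Sunday. The rules make no weekend/holiday allowance, so it remains 2014-08-31.
So the filing is due 2014-08-31.

2014-08-31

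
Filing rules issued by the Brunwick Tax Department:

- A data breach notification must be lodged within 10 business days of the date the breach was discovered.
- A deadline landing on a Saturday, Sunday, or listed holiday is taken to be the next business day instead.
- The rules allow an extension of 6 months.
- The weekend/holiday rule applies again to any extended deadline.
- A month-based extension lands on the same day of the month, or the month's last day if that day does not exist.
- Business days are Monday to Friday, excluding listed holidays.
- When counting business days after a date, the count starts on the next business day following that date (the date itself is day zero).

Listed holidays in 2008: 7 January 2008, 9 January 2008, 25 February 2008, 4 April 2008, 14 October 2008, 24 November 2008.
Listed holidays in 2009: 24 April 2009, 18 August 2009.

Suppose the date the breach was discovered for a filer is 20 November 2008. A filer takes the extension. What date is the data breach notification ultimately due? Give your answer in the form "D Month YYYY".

10 business days after 20 November 2008, excluding weekends and holidays, is 5 December 2008.
Since 5 December 2008 is a Friday and not a holiday, the date is unchanged.
Applying the 6 months extension: 6 months after 5 December 2008 is 5 June 2009.
5 June 2009 falls on a Friday, which is a business day, so no adjustment is needed.
Deadline: 5 June 2009.

5 June 2009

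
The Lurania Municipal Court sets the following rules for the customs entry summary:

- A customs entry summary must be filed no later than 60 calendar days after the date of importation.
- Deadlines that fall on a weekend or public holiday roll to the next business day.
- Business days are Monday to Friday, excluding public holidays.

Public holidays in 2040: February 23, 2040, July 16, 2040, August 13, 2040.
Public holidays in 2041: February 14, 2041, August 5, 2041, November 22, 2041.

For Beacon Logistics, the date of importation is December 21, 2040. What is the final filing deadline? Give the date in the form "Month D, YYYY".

February 19, 2041

60 calendar days after December 21, 2040 is February 19, 2041.
February 19, 2041 falls on a Tuesday, which is a business day, so no adjustment is needed.
Deadline: February 19, 2041.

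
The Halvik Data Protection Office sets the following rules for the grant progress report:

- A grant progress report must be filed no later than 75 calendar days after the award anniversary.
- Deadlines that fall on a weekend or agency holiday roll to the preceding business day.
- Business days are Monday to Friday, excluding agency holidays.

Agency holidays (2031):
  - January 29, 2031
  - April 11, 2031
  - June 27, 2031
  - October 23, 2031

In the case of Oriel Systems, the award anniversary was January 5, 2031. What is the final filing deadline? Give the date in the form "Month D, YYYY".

March 21, 2031

75 calendar days after January 5, 2031 is March 21, 2031.
March 21, 2031 (Friday) is already a business day.
So the filing is due March 21, 2031.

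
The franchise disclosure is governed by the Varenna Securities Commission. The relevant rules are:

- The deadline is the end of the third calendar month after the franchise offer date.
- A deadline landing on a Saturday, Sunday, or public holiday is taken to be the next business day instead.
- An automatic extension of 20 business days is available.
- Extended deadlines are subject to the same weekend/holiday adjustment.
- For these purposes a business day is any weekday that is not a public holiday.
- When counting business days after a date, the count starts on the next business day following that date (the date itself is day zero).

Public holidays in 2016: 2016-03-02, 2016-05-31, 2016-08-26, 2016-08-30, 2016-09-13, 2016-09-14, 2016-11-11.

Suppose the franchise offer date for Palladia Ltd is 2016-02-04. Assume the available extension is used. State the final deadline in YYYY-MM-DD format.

2016-06-29

The third month after 2016-02-04 is May 2016, whose last day is 2016-05-31.
2016-05-31 is a listed holiday, so it moves to the next business day, 2016-06-01 (Wednesday).
Counting 20 further business days from 2016-06-01 reaches 2016-06-29.
2016-06-29 (Wednesday) is already a business day.
The final due date is 2016-06-29.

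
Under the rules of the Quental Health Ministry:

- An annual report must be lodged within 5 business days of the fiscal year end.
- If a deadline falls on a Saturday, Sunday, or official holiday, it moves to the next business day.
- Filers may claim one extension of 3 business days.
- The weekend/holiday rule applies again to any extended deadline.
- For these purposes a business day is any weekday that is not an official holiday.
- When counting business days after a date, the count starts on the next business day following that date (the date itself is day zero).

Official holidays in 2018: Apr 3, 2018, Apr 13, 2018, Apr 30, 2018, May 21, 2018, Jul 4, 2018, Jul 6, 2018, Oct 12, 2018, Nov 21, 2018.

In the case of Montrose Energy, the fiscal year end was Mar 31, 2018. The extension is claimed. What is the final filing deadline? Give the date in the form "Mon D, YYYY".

Starting the day after Mar 31, 2018 and counting 5 business days lands on Apr 9, 2018.
Apr 9, 2018 is a Monday and not a listed holiday, so it stands.
Counting 3 further business days from Apr 9, 2018 reaches Apr 12, 2018.
Apr 12, 2018 falls on a Thursday, which is a business day, so no adjustment is needed.
So the filing is due Apr 12, 2018.

Apr 12, 2018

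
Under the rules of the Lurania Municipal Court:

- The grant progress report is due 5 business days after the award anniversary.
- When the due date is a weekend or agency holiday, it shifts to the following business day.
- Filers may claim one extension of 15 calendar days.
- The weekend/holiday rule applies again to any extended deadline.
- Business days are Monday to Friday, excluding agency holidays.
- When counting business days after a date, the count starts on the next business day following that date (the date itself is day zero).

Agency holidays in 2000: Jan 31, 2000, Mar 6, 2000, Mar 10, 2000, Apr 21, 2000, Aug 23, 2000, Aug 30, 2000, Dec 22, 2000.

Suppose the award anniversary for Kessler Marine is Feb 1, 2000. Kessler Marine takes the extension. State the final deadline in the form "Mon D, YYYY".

Counting 5 business days after Feb 1, 2000 (skipping weekends and listed holidays) reaches Feb 8, 2000.
Feb 8, 2000 falls on a Tuesday, which is a business day, so no adjustment is needed.
Add the 15 calendar-day extension to Feb 8, 2000: Feb 23, 2000.
Feb 23, 2000 falls on a Wednesday, which is a business day, so no adjustment is needed.
So the filing is due Feb 23, 2000.

Feb 23, 2000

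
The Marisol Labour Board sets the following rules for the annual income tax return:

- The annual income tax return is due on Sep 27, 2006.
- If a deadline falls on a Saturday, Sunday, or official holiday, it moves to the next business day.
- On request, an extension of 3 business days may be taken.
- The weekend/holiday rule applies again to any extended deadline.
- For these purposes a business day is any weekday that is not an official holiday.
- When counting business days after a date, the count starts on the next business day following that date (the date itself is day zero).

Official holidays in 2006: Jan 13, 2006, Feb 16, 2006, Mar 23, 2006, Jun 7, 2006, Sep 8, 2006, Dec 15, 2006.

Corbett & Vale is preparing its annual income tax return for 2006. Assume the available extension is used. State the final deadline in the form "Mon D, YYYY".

Oct 2, 2006

Start from the fixed due date, Sep 27, 2006.
Sep 27, 2006 is a Wednesday and not a listed holiday, so it stands.
Applying the 3-business-day extension: 3 business days after Sep 27, 2006 is Oct 2, 2006.
Oct 2, 2006 falls on a Monday, which is a business day, so no adjustment is needed.
Deadline: Oct 2, 2006.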